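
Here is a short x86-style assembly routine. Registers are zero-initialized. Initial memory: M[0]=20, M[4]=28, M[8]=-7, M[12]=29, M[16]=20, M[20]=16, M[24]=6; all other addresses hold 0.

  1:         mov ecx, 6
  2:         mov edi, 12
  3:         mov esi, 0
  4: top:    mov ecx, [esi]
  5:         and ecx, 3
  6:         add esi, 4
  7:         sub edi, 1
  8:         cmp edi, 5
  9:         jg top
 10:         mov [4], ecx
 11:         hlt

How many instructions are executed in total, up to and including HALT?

mov ecx, 6 → ecx=6
mov edi, 12 → edi=12
mov esi, 0 → esi=0
mov ecx, [esi] → ecx=M[0]=20
and ecx, 3 → ecx=20&3=0
add esi, 4 → esi=0+4=4
sub edi, 1 → edi=12-1=11
cmp edi, 5  (cmp 11,5)
jg top: taken
mov ecx, [esi] → ecx=M[4]=28
and ecx, 3 → ecx=28&3=0
add esi, 4 → esi=4+4=8
sub edi, 1 → edi=11-1=10
cmp edi, 5  (cmp 10,5)
jg top: taken
mov ecx, [esi] → ecx=M[8]=-7
and ecx, 3 → ecx=(-7)&3=1
add esi, 4 → esi=8+4=12
sub edi, 1 → edi=10-1=9
cmp edi, 5  (cmp 9,5)
jg top: taken
mov ecx, [esi] → ecx=M[12]=29
and ecx, 3 → ecx=29&3=1
add esi, 4 → esi=12+4=16
sub edi, 1 → edi=9-1=8
cmp edi, 5  (cmp 8,5)
jg top: taken
mov ecx, [esi] → ecx=M[16]=20
and ecx, 3 → ecx=20&3=0
add esi, 4 → esi=16+4=20
sub edi, 1 → edi=8-1=7
cmp edi, 5  (cmp 7,5)
jg top: taken
mov ecx, [esi] → ecx=M[20]=16
and ecx, 3 → ecx=16&3=0
add esi, 4 → esi=20+4=24
sub edi, 1 → edi=7-1=6
cmp edi, 5  (cmp 6,5)
jg top: taken
mov ecx, [esi] → ecx=M[24]=6
and ecx, 3 → ecx=6&3=2
add esi, 4 → esi=24+4=28
sub edi, 1 → edi=6-1=5
cmp edi, 5  (cmp 5,5)
jg top: not taken
mov [4], ecx → M[4]=2
halt.
Total executed instructions: 47.

47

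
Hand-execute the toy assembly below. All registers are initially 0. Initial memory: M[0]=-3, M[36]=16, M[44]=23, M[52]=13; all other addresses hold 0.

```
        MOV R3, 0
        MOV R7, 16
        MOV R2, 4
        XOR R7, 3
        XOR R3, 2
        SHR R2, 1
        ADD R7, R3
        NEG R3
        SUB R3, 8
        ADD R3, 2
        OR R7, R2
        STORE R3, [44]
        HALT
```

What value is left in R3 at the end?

R3=0
R7=16
R2=4
R7=16^3=19
R3=0^2=2
R2=4>>1=2
R7=19+2=21
R3=-(2)=-2
R3=(-2)-8=-10
R3=(-10)+2=-8
R7=21|2=23
STORE R3, [44] → M[44]=-8
halt.

-8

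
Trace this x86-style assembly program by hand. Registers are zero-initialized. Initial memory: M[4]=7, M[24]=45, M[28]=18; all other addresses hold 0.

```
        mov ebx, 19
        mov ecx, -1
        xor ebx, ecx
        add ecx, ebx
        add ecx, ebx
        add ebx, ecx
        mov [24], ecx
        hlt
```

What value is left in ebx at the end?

-61

mov ebx, 19 → ebx=19
mov ecx, -1 → ecx=-1
xor ebx, ecx → ebx=19^(-1)=-20
add ecx, ebx → ecx=(-1)+(-20)=-21
add ecx, ebx → ecx=(-21)+(-20)=-41
add ebx, ecx → ebx=(-20)+(-41)=-61
mov [24], ecx → M[24]=-41
halt.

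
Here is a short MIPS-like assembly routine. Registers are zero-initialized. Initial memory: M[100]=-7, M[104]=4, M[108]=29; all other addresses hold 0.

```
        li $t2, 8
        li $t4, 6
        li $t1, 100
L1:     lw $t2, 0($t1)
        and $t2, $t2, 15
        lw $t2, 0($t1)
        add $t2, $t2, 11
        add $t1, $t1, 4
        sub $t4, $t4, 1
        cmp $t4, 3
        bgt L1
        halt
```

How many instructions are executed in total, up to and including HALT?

$t2=8
$t4=6
$t1=100
$t2=M[100]=-7
$t2=(-7)&15=9
$t2=M[100]=-7
$t2=(-7)+11=4
$t1=100+4=104
$t4=6-1=5
cmp $t4, 3  (cmp 5,3)
bgt L1: taken
$t2=M[104]=4
$t2=4&15=4
$t2=M[104]=4
$t2=4+11=15
$t1=104+4=108
$t4=5-1=4
cmp $t4, 3  (cmp 4,3)
bgt L1: taken
$t2=M[108]=29
$t2=29&15=13
$t2=M[108]=29
$t2=29+11=40
$t1=108+4=112
$t4=4-1=3
cmp $t4, 3  (cmp 3,3)
bgt L1: not taken
halt.
Total executed instructions: 28.

28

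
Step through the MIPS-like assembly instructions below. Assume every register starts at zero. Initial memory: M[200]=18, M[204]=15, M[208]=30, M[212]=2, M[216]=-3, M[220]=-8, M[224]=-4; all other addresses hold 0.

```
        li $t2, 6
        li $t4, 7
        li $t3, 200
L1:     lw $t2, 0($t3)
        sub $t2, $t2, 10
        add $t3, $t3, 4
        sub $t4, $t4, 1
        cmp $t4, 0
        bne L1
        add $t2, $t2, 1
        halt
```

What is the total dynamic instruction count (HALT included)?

$t2=6
$t4=7
$t3=200
$t2=M[200]=18
$t2=18-10=8
$t3=200+4=204
$t4=7-1=6
cmp $t4, 0  (cmp 6,0)
bne L1: taken
$t2=M[204]=15
$t2=15-10=5
$t3=204+4=208
$t4=6-1=5
cmp $t4, 0  (cmp 5,0)
bne L1: taken
$t2=M[208]=30
$t2=30-10=20
$t3=208+4=212
$t4=5-1=4
cmp $t4, 0  (cmp 4,0)
bne L1: taken
$t2=M[212]=2
$t2=2-10=-8
$t3=212+4=216
$t4=4-1=3
cmp $t4, 0  (cmp 3,0)
bne L1: taken
$t2=M[216]=-3
$t2=(-3)-10=-13
$t3=216+4=220
$t4=3-1=2
cmp $t4, 0  (cmp 2,0)
bne L1: taken
$t2=M[220]=-8
$t2=(-8)-10=-18
$t3=220+4=224
$t4=2-1=1
cmp $t4, 0  (cmp 1,0)
bne L1: taken
$t2=M[224]=-4
$t2=(-4)-10=-14
$t3=224+4=228
$t4=1-1=0
cmp $t4, 0  (cmp 0,0)
bne L1: not taken
$t2=(-14)+1=-13
halt.
Total executed instructions: 47.

47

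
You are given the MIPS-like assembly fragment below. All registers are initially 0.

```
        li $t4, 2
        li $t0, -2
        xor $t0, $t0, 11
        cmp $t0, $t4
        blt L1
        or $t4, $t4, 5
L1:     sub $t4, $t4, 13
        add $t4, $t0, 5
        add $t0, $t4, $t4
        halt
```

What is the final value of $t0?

-12

after li $t4, 2: $t4=2
after li $t0, -2: $t0=-2
after xor $t0, $t0, 11: $t0=(-2)^11=-11
cmp $t0, $t4  (cmp -11,2)
blt L1: taken
after sub $t4, $t4, 13: $t4=2-13=-11
after add $t4, $t0, 5: $t4=(-11)+5=-6
after add $t0, $t4, $t4: $t0=(-6)+(-6)=-12
halt.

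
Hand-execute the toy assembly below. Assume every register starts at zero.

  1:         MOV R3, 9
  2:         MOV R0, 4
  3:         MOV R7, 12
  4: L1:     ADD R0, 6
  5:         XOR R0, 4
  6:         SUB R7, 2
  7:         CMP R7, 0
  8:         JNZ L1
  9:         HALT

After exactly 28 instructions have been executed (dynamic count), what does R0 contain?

R3=9
R0=4
R7=12
R0=4+6=10
R0=10^4=14
R7=12-2=10
CMP R7, 0  (cmp 10,0)
JNZ L1: taken
R0=14+6=20
R0=20^4=16
R7=10-2=8
CMP R7, 0  (cmp 8,0)
JNZ L1: taken
R0=16+6=22
R0=22^4=18
R7=8-2=6
CMP R7, 0  (cmp 6,0)
JNZ L1: taken
R0=18+6=24
R0=24^4=28
R7=6-2=4
CMP R7, 0  (cmp 4,0)
JNZ L1: taken
R0=28+6=34
R0=34^4=38
R7=4-2=2
CMP R7, 0  (cmp 2,0)
JNZ L1: taken
After step 28: R0 = 38.

38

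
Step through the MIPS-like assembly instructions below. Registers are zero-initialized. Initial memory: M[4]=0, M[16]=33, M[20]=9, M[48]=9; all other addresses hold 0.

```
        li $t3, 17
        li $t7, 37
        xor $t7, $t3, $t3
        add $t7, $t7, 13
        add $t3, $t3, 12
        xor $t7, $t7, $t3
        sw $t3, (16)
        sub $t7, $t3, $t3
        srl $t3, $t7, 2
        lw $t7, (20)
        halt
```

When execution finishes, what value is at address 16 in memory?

29

$t3=17
$t7=37
$t7=17^17=0
$t7=0+13=13
$t3=17+12=29
$t7=13^29=16
sw $t3, (16) → M[16]=29
$t7=29-29=0
$t3=0>>2=0
$t7=M[20]=9
halt.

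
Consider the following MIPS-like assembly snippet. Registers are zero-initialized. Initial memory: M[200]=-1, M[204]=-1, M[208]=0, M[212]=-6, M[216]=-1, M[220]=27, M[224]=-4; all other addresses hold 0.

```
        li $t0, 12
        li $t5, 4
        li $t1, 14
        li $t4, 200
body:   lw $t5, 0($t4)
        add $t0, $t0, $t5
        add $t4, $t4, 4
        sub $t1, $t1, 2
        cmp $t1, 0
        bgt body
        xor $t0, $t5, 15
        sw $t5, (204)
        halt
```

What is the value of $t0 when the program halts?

li $t0, 12 → $t0=12
li $t5, 4 → $t5=4
li $t1, 14 → $t1=14
li $t4, 200 → $t4=200
lw $t5, 0($t4) → $t5=M[200]=-1
add $t0, $t0, $t5 → $t0=12+(-1)=11
add $t4, $t4, 4 → $t4=200+4=204
sub $t1, $t1, 2 → $t1=14-2=12
cmp $t1, 0  (cmp 12,0)
bgt body: taken
lw $t5, 0($t4) → $t5=M[204]=-1
add $t0, $t0, $t5 → $t0=11+(-1)=10
add $t4, $t4, 4 → $t4=204+4=208
sub $t1, $t1, 2 → $t1=12-2=10
cmp $t1, 0  (cmp 10,0)
bgt body: taken
lw $t5, 0($t4) → $t5=M[208]=0
add $t0, $t0, $t5 → $t0=10+0=10
add $t4, $t4, 4 → $t4=208+4=212
sub $t1, $t1, 2 → $t1=10-2=8
cmp $t1, 0  (cmp 8,0)
bgt body: taken
lw $t5, 0($t4) → $t5=M[212]=-6
add $t0, $t0, $t5 → $t0=10+(-6)=4
add $t4, $t4, 4 → $t4=212+4=216
sub $t1, $t1, 2 → $t1=8-2=6
cmp $t1, 0  (cmp 6,0)
bgt body: taken
lw $t5, 0($t4) → $t5=M[216]=-1
add $t0, $t0, $t5 → $t0=4+(-1)=3
add $t4, $t4, 4 → $t4=216+4=220
sub $t1, $t1, 2 → $t1=6-2=4
cmp $t1, 0  (cmp 4,0)
bgt body: taken
lw $t5, 0($t4) → $t5=M[220]=27
add $t0, $t0, $t5 → $t0=3+27=30
add $t4, $t4, 4 → $t4=220+4=224
sub $t1, $t1, 2 → $t1=4-2=2
cmp $t1, 0  (cmp 2,0)
bgt body: taken
lw $t5, 0($t4) → $t5=M[224]=-4
add $t0, $t0, $t5 → $t0=30+(-4)=26
add $t4, $t4, 4 → $t4=224+4=228
sub $t1, $t1, 2 → $t1=2-2=0
cmp $t1, 0  (cmp 0,0)
bgt body: not taken
xor $t0, $t5, 15 → $t0=(-4)^15=-13
sw $t5, (204) → M[204]=-4
halt.

-13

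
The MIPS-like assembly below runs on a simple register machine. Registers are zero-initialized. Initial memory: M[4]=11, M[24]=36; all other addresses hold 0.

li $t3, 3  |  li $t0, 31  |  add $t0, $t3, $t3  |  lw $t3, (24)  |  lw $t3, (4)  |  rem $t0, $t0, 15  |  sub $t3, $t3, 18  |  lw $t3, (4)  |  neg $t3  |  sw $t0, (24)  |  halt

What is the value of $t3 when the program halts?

$t3=3
$t0=31
$t0=3+3=6
$t3=M[24]=36
$t3=M[4]=11
$t0=6%15=6
$t3=11-18=-7
$t3=M[4]=11
$t3=-(11)=-11
sw $t0, (24) → M[24]=6
halt.

-11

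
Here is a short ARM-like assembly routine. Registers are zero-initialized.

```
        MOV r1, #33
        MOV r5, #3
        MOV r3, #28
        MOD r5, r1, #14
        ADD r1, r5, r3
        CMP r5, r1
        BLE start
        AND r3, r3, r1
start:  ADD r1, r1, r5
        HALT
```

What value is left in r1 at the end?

r1=33
r5=3
r3=28
r5=33%14=5
r1=5+28=33
CMP r5, r1  (cmp 5,33)
BLE start: taken
r1=33+5=38
halt.

38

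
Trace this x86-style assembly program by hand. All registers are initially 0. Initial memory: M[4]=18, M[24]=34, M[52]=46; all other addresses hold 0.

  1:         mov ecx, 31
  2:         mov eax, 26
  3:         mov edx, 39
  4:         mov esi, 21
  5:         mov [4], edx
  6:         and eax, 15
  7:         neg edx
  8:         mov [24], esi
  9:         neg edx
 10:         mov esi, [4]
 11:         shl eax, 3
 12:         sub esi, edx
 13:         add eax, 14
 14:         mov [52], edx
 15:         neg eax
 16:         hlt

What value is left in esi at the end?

ecx=31
eax=26
edx=39
esi=21
mov [4], edx → M[4]=39
eax=26&15=10
edx=-(39)=-39
mov [24], esi → M[24]=21
edx=-(-39)=39
esi=M[4]=39
eax=10<<3=80
esi=39-39=0
eax=80+14=94
mov [52], edx → M[52]=39
eax=-(94)=-94
halt.

0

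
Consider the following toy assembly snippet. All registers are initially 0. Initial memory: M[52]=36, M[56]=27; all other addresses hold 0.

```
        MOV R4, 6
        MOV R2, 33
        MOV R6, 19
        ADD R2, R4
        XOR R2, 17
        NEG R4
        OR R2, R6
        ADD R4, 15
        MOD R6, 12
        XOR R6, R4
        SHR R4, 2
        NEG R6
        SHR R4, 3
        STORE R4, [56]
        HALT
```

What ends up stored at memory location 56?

0

after MOV R4, 6: R4=6
after MOV R2, 33: R2=33
after MOV R6, 19: R6=19
after ADD R2, R4: R2=33+6=39
after XOR R2, 17: R2=39^17=54
after NEG R4: R4=-(6)=-6
after OR R2, R6: R2=54|19=55
after ADD R4, 15: R4=(-6)+15=9
after MOD R6, 12: R6=19%12=7
after XOR R6, R4: R6=7^9=14
after SHR R4, 2: R4=9>>2=2
after NEG R6: R6=-(14)=-14
after SHR R4, 3: R4=2>>3=0
STORE R4, [56] → M[56]=0
halt.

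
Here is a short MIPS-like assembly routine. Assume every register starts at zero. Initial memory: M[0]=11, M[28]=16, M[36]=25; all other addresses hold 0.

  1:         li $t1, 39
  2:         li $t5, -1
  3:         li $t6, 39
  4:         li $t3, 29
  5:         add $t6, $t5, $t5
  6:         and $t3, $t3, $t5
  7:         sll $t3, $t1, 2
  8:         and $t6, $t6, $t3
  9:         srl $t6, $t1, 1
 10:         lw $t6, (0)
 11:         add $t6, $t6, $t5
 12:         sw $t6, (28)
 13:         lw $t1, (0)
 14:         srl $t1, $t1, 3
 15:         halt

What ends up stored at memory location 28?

10

li $t1, 39 → $t1=39
li $t5, -1 → $t5=-1
li $t6, 39 → $t6=39
li $t3, 29 → $t3=29
add $t6, $t5, $t5 → $t6=(-1)+(-1)=-2
and $t3, $t3, $t5 → $t3=29&(-1)=29
sll $t3, $t1, 2 → $t3=39<<2=156
and $t6, $t6, $t3 → $t6=(-2)&156=156
srl $t6, $t1, 1 → $t6=39>>1=19
lw $t6, (0) → $t6=M[0]=11
add $t6, $t6, $t5 → $t6=11+(-1)=10
sw $t6, (28) → M[28]=10
lw $t1, (0) → $t1=M[0]=11
srl $t1, $t1, 3 → $t1=11>>3=1
halt.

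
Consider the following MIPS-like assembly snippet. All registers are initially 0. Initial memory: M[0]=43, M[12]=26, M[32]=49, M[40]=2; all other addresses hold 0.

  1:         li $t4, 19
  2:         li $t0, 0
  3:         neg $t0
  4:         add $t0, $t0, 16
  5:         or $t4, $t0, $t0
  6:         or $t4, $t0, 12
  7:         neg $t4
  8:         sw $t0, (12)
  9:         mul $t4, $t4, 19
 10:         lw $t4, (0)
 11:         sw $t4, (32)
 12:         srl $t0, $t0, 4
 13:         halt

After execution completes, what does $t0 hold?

li $t4, 19 → $t4=19
li $t0, 0 → $t0=0
neg $t0 → $t0=-(0)=0
add $t0, $t0, 16 → $t0=0+16=16
or $t4, $t0, $t0 → $t4=16|16=16
or $t4, $t0, 12 → $t4=16|12=28
neg $t4 → $t4=-(28)=-28
sw $t0, (12) → M[12]=16
mul $t4, $t4, 19 → $t4=(-28)*19=-532
lw $t4, (0) → $t4=M[0]=43
sw $t4, (32) → M[32]=43
srl $t0, $t0, 4 → $t0=16>>4=1
halt.

1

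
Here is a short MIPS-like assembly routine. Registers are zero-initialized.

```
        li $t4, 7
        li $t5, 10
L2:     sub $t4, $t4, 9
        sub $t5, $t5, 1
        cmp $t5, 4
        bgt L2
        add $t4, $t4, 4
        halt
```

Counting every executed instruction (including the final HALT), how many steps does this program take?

28

$t4=7
$t5=10
$t4=7-9=-2
$t5=10-1=9
cmp $t5, 4  (cmp 9,4)
bgt L2: taken
$t4=(-2)-9=-11
$t5=9-1=8
cmp $t5, 4  (cmp 8,4)
bgt L2: taken
$t4=(-11)-9=-20
$t5=8-1=7
cmp $t5, 4  (cmp 7,4)
bgt L2: taken
$t4=(-20)-9=-29
$t5=7-1=6
cmp $t5, 4  (cmp 6,4)
bgt L2: taken
$t4=(-29)-9=-38
$t5=6-1=5
cmp $t5, 4  (cmp 5,4)
bgt L2: taken
$t4=(-38)-9=-47
$t5=5-1=4
cmp $t5, 4  (cmp 4,4)
bgt L2: not taken
$t4=(-47)+4=-43
halt.
Total executed instructions: 28.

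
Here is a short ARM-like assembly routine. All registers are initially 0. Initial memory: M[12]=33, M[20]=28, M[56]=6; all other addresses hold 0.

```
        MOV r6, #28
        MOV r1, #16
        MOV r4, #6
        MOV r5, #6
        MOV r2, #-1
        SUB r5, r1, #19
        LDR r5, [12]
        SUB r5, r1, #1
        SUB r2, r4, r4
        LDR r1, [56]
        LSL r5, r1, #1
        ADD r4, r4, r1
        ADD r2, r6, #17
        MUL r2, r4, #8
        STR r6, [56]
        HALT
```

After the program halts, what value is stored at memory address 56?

28

MOV r6, #28 → r6=28
MOV r1, #16 → r1=16
MOV r4, #6 → r4=6
MOV r5, #6 → r5=6
MOV r2, #-1 → r2=-1
SUB r5, r1, #19 → r5=16-19=-3
LDR r5, [12] → r5=M[12]=33
SUB r5, r1, #1 → r5=16-1=15
SUB r2, r4, r4 → r2=6-6=0
LDR r1, [56] → r1=M[56]=6
LSL r5, r1, #1 → r5=6<<1=12
ADD r4, r4, r1 → r4=6+6=12
ADD r2, r6, #17 → r2=28+17=45
MUL r2, r4, #8 → r2=12*8=96
STR r6, [56] → M[56]=28
halt.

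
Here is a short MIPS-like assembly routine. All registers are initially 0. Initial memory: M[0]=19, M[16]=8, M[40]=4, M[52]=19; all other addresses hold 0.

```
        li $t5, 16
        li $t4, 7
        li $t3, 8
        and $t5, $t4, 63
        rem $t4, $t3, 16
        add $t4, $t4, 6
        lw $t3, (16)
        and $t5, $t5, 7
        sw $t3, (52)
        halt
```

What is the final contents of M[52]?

8

after li $t5, 16: $t5=16
after li $t4, 7: $t4=7
after li $t3, 8: $t3=8
after and $t5, $t4, 63: $t5=7&63=7
after rem $t4, $t3, 16: $t4=8%16=8
after add $t4, $t4, 6: $t4=8+6=14
after lw $t3, (16): $t3=M[16]=8
after and $t5, $t5, 7: $t5=7&7=7
sw $t3, (52) → M[52]=8
halt.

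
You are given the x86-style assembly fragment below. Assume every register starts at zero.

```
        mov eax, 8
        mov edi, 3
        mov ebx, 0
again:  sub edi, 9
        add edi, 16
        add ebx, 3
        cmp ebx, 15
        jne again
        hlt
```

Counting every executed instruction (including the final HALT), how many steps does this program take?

after mov eax, 8: eax=8
after mov edi, 3: edi=3
after mov ebx, 0: ebx=0
after sub edi, 9: edi=3-9=-6
after add edi, 16: edi=(-6)+16=10
after add ebx, 3: ebx=0+3=3
cmp ebx, 15  (cmp 3,15)
jne again: taken
after sub edi, 9: edi=10-9=1
after add edi, 16: edi=1+16=17
after add ebx, 3: ebx=3+3=6
cmp ebx, 15  (cmp 6,15)
jne again: taken
after sub edi, 9: edi=17-9=8
after add edi, 16: edi=8+16=24
after add ebx, 3: ebx=6+3=9
cmp ebx, 15  (cmp 9,15)
jne again: taken
after sub edi, 9: edi=24-9=15
after add edi, 16: edi=15+16=31
after add ebx, 3: ebx=9+3=12
cmp ebx, 15  (cmp 12,15)
jne again: taken
after sub edi, 9: edi=31-9=22
after add edi, 16: edi=22+16=38
after add ebx, 3: ebx=12+3=15
cmp ebx, 15  (cmp 15,15)
jne again: not taken
halt.
Total executed instructions: 29.

29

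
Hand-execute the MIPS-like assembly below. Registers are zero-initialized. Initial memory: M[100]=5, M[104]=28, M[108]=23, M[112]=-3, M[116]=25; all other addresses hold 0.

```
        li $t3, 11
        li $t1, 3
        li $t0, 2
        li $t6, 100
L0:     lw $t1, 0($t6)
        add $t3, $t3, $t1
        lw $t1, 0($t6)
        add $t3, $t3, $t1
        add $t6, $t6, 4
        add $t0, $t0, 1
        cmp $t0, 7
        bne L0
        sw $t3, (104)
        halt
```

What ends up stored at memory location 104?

li $t3, 11 → $t3=11
li $t1, 3 → $t1=3
li $t0, 2 → $t0=2
li $t6, 100 → $t6=100
lw $t1, 0($t6) → $t1=M[100]=5
add $t3, $t3, $t1 → $t3=11+5=16
lw $t1, 0($t6) → $t1=M[100]=5
add $t3, $t3, $t1 → $t3=16+5=21
add $t6, $t6, 4 → $t6=100+4=104
add $t0, $t0, 1 → $t0=2+1=3
cmp $t0, 7  (cmp 3,7)
bne L0: taken
lw $t1, 0($t6) → $t1=M[104]=28
add $t3, $t3, $t1 → $t3=21+28=49
lw $t1, 0($t6) → $t1=M[104]=28
add $t3, $t3, $t1 → $t3=49+28=77
add $t6, $t6, 4 → $t6=104+4=108
add $t0, $t0, 1 → $t0=3+1=4
cmp $t0, 7  (cmp 4,7)
bne L0: taken
lw $t1, 0($t6) → $t1=M[108]=23
add $t3, $t3, $t1 → $t3=77+23=100
lw $t1, 0($t6) → $t1=M[108]=23
add $t3, $t3, $t1 → $t3=100+23=123
add $t6, $t6, 4 → $t6=108+4=112
add $t0, $t0, 1 → $t0=4+1=5
cmp $t0, 7  (cmp 5,7)
bne L0: taken
lw $t1, 0($t6) → $t1=M[112]=-3
add $t3, $t3, $t1 → $t3=123+(-3)=120
lw $t1, 0($t6) → $t1=M[112]=-3
add $t3, $t3, $t1 → $t3=120+(-3)=117
add $t6, $t6, 4 → $t6=112+4=116
add $t0, $t0, 1 → $t0=5+1=6
cmp $t0, 7  (cmp 6,7)
bne L0: taken
lw $t1, 0($t6) → $t1=M[116]=25
add $t3, $t3, $t1 → $t3=117+25=142
lw $t1, 0($t6) → $t1=M[116]=25
add $t3, $t3, $t1 → $t3=142+25=167
add $t6, $t6, 4 → $t6=116+4=120
add $t0, $t0, 1 → $t0=6+1=7
cmp $t0, 7  (cmp 7,7)
bne L0: not taken
sw $t3, (104) → M[104]=167
halt.

167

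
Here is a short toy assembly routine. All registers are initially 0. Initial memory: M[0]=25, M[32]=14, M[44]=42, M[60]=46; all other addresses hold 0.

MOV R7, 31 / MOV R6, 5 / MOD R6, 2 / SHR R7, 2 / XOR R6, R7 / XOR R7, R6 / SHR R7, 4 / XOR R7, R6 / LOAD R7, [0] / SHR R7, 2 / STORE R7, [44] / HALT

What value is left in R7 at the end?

MOV R7, 31 → R7=31
MOV R6, 5 → R6=5
MOD R6, 2 → R6=5%2=1
SHR R7, 2 → R7=31>>2=7
XOR R6, R7 → R6=1^7=6
XOR R7, R6 → R7=7^6=1
SHR R7, 4 → R7=1>>4=0
XOR R7, R6 → R7=0^6=6
LOAD R7, [0] → R7=M[0]=25
SHR R7, 2 → R7=25>>2=6
STORE R7, [44] → M[44]=6
halt.

6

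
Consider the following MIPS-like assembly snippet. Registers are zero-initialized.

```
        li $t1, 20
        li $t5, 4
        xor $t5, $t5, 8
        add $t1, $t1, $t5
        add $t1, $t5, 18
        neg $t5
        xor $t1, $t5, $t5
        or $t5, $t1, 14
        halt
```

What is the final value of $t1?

0

after li $t1, 20: $t1=20
after li $t5, 4: $t5=4
after xor $t5, $t5, 8: $t5=4^8=12
after add $t1, $t1, $t5: $t1=20+12=32
after add $t1, $t5, 18: $t1=12+18=30
after neg $t5: $t5=-(12)=-12
after xor $t1, $t5, $t5: $t1=(-12)^(-12)=0
after or $t5, $t1, 14: $t5=0|14=14
halt.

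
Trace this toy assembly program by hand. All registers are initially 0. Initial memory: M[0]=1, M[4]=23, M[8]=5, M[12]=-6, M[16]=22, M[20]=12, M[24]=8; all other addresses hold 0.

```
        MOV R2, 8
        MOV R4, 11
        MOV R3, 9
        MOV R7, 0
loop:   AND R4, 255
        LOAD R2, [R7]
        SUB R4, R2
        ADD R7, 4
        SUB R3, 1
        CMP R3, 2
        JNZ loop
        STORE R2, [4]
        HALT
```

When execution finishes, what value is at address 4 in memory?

R2=8
R4=11
R3=9
R7=0
R4=11&255=11
R2=M[0]=1
R4=11-1=10
R7=0+4=4
R3=9-1=8
CMP R3, 2  (cmp 8,2)
JNZ loop: taken
R4=10&255=10
R2=M[4]=23
R4=10-23=-13
R7=4+4=8
R3=8-1=7
CMP R3, 2  (cmp 7,2)
JNZ loop: taken
R4=(-13)&255=243
R2=M[8]=5
R4=243-5=238
R7=8+4=12
R3=7-1=6
CMP R3, 2  (cmp 6,2)
JNZ loop: taken
R4=238&255=238
R2=M[12]=-6
R4=238-(-6)=244
R7=12+4=16
R3=6-1=5
CMP R3, 2  (cmp 5,2)
JNZ loop: taken
R4=244&255=244
R2=M[16]=22
R4=244-22=222
R7=16+4=20
R3=5-1=4
CMP R3, 2  (cmp 4,2)
JNZ loop: taken
R4=222&255=222
R2=M[20]=12
R4=222-12=210
R7=20+4=24
R3=4-1=3
CMP R3, 2  (cmp 3,2)
JNZ loop: taken
R4=210&255=210
R2=M[24]=8
R4=210-8=202
R7=24+4=28
R3=3-1=2
CMP R3, 2  (cmp 2,2)
JNZ loop: not taken
STORE R2, [4] → M[4]=8
halt.

8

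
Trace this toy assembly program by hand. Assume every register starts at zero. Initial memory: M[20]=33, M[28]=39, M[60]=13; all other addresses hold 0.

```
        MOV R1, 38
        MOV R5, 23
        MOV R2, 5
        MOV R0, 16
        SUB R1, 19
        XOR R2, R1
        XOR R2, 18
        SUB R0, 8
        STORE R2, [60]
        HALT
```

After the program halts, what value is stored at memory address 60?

4

R1=38
R5=23
R2=5
R0=16
R1=38-19=19
R2=5^19=22
R2=22^18=4
R0=16-8=8
STORE R2, [60] → M[60]=4
halt.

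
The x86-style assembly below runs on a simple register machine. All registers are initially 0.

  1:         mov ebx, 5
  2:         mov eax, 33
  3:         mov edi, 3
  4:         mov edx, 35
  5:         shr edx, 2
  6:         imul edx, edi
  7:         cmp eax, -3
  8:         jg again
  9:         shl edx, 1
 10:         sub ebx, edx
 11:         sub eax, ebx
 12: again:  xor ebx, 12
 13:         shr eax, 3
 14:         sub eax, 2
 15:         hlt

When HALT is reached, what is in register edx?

24

ebx=5
eax=33
edi=3
edx=35
edx=35>>2=8
edx=8*3=24
cmp eax, -3  (cmp 33,-3)
jg again: taken
ebx=5^12=9
eax=33>>3=4
eax=4-2=2
halt.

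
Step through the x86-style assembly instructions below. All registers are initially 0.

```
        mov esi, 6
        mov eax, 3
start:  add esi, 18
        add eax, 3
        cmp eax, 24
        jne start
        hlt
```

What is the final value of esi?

mov esi, 6 → esi=6
mov eax, 3 → eax=3
add esi, 18 → esi=6+18=24
add eax, 3 → eax=3+3=6
cmp eax, 24  (cmp 6,24)
jne start: taken
add esi, 18 → esi=24+18=42
add eax, 3 → eax=6+3=9
cmp eax, 24  (cmp 9,24)
jne start: taken
add esi, 18 → esi=42+18=60
add eax, 3 → eax=9+3=12
cmp eax, 24  (cmp 12,24)
jne start: taken
add esi, 18 → esi=60+18=78
add eax, 3 → eax=12+3=15
cmp eax, 24  (cmp 15,24)
jne start: taken
add esi, 18 → esi=78+18=96
add eax, 3 → eax=15+3=18
cmp eax, 24  (cmp 18,24)
jne start: taken
add esi, 18 → esi=96+18=114
add eax, 3 → eax=18+3=21
cmp eax, 24  (cmp 21,24)
jne start: taken
add esi, 18 → esi=114+18=132
add eax, 3 → eax=21+3=24
cmp eax, 24  (cmp 24,24)
jne start: not taken
halt.

132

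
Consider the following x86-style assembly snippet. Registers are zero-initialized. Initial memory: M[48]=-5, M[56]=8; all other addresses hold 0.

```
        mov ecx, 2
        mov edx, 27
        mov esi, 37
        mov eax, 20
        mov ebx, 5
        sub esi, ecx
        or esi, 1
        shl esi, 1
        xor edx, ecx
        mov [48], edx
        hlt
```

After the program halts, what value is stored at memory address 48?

ecx=2
edx=27
esi=37
eax=20
ebx=5
esi=37-2=35
esi=35|1=35
esi=35<<1=70
edx=27^2=25
mov [48], edx → M[48]=25
halt.

25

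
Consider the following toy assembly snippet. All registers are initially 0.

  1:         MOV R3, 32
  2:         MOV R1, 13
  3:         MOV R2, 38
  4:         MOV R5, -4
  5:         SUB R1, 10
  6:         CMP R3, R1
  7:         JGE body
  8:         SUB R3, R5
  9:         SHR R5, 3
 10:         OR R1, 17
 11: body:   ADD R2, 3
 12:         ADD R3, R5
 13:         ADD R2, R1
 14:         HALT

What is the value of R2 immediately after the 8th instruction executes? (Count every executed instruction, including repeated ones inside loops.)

MOV R3, 32 → R3=32
MOV R1, 13 → R1=13
MOV R2, 38 → R2=38
MOV R5, -4 → R5=-4
SUB R1, 10 → R1=13-10=3
CMP R3, R1  (cmp 32,3)
JGE body: taken
ADD R2, 3 → R2=38+3=41
After step 8: R2 = 41.

41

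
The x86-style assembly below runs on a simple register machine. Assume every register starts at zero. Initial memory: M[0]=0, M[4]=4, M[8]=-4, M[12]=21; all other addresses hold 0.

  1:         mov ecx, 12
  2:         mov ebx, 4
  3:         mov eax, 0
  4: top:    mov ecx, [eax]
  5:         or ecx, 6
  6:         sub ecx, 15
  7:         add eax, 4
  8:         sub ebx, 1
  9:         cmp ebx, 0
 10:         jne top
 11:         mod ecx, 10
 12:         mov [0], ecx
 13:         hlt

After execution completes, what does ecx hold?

8

mov ecx, 12 → ecx=12
mov ebx, 4 → ebx=4
mov eax, 0 → eax=0
mov ecx, [eax] → ecx=M[0]=0
or ecx, 6 → ecx=0|6=6
sub ecx, 15 → ecx=6-15=-9
add eax, 4 → eax=0+4=4
sub ebx, 1 → ebx=4-1=3
cmp ebx, 0  (cmp 3,0)
jne top: taken
mov ecx, [eax] → ecx=M[4]=4
or ecx, 6 → ecx=4|6=6
sub ecx, 15 → ecx=6-15=-9
add eax, 4 → eax=4+4=8
sub ebx, 1 → ebx=3-1=2
cmp ebx, 0  (cmp 2,0)
jne top: taken
mov ecx, [eax] → ecx=M[8]=-4
or ecx, 6 → ecx=(-4)|6=-2
sub ecx, 15 → ecx=(-2)-15=-17
add eax, 4 → eax=8+4=12
sub ebx, 1 → ebx=2-1=1
cmp ebx, 0  (cmp 1,0)
jne top: taken
mov ecx, [eax] → ecx=M[12]=21
or ecx, 6 → ecx=21|6=23
sub ecx, 15 → ecx=23-15=8
add eax, 4 → eax=12+4=16
sub ebx, 1 → ebx=1-1=0
cmp ebx, 0  (cmp 0,0)
jne top: not taken
mod ecx, 10 → ecx=8%10=8
mov [0], ecx → M[0]=8
halt.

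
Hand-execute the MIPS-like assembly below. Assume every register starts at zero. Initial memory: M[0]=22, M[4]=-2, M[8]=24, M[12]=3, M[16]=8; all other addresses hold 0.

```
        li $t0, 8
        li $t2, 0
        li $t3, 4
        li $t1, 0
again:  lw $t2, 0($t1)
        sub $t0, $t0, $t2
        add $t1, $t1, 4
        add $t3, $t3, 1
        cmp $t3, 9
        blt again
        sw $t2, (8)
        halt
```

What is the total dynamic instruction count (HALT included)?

after li $t0, 8: $t0=8
after li $t2, 0: $t2=0
after li $t3, 4: $t3=4
after li $t1, 0: $t1=0
after lw $t2, 0($t1): $t2=M[0]=22
after sub $t0, $t0, $t2: $t0=8-22=-14
after add $t1, $t1, 4: $t1=0+4=4
after add $t3, $t3, 1: $t3=4+1=5
cmp $t3, 9  (cmp 5,9)
blt again: taken
after lw $t2, 0($t1): $t2=M[4]=-2
after sub $t0, $t0, $t2: $t0=(-14)-(-2)=-12
after add $t1, $t1, 4: $t1=4+4=8
after add $t3, $t3, 1: $t3=5+1=6
cmp $t3, 9  (cmp 6,9)
blt again: taken
after lw $t2, 0($t1): $t2=M[8]=24
after sub $t0, $t0, $t2: $t0=(-12)-24=-36
after add $t1, $t1, 4: $t1=8+4=12
after add $t3, $t3, 1: $t3=6+1=7
cmp $t3, 9  (cmp 7,9)
blt again: taken
after lw $t2, 0($t1): $t2=M[12]=3
after sub $t0, $t0, $t2: $t0=(-36)-3=-39
after add $t1, $t1, 4: $t1=12+4=16
after add $t3, $t3, 1: $t3=7+1=8
cmp $t3, 9  (cmp 8,9)
blt again: taken
after lw $t2, 0($t1): $t2=M[16]=8
after sub $t0, $t0, $t2: $t0=(-39)-8=-47
after add $t1, $t1, 4: $t1=16+4=20
after add $t3, $t3, 1: $t3=8+1=9
cmp $t3, 9  (cmp 9,9)
blt again: not taken
sw $t2, (8) → M[8]=8
halt.
Total executed instructions: 36.

36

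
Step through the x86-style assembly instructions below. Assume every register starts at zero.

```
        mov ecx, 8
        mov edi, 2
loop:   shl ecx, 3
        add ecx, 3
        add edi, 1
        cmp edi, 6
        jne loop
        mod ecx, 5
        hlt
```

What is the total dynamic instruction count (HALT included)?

24

ecx=8
edi=2
ecx=8<<3=64
ecx=64+3=67
edi=2+1=3
cmp edi, 6  (cmp 3,6)
jne loop: taken
ecx=67<<3=536
ecx=536+3=539
edi=3+1=4
cmp edi, 6  (cmp 4,6)
jne loop: taken
ecx=539<<3=4312
ecx=4312+3=4315
edi=4+1=5
cmp edi, 6  (cmp 5,6)
jne loop: taken
ecx=4315<<3=34520
ecx=34520+3=34523
edi=5+1=6
cmp edi, 6  (cmp 6,6)
jne loop: not taken
ecx=34523%5=3
halt.
Total executed instructions: 24.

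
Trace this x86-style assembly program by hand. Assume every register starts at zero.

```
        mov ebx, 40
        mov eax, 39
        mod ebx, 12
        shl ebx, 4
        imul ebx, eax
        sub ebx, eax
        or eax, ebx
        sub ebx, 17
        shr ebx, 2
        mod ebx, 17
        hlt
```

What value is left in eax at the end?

2495

mov ebx, 40 → ebx=40
mov eax, 39 → eax=39
mod ebx, 12 → ebx=40%12=4
shl ebx, 4 → ebx=4<<4=64
imul ebx, eax → ebx=64*39=2496
sub ebx, eax → ebx=2496-39=2457
or eax, ebx → eax=39|2457=2495
sub ebx, 17 → ebx=2457-17=2440
shr ebx, 2 → ebx=2440>>2=610
mod ebx, 17 → ebx=610%17=15
halt.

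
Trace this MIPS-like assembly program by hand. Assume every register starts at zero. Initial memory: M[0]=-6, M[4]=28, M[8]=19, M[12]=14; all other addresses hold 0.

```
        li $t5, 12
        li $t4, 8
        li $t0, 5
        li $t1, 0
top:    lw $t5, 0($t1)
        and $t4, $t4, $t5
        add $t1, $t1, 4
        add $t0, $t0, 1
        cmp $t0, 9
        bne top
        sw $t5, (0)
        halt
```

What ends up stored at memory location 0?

14

$t5=12
$t4=8
$t0=5
$t1=0
$t5=M[0]=-6
$t4=8&(-6)=8
$t1=0+4=4
$t0=5+1=6
cmp $t0, 9  (cmp 6,9)
bne top: taken
$t5=M[4]=28
$t4=8&28=8
$t1=4+4=8
$t0=6+1=7
cmp $t0, 9  (cmp 7,9)
bne top: taken
$t5=M[8]=19
$t4=8&19=0
$t1=8+4=12
$t0=7+1=8
cmp $t0, 9  (cmp 8,9)
bne top: taken
$t5=M[12]=14
$t4=0&14=0
$t1=12+4=16
$t0=8+1=9
cmp $t0, 9  (cmp 9,9)
bne top: not taken
sw $t5, (0) → M[0]=14
halt.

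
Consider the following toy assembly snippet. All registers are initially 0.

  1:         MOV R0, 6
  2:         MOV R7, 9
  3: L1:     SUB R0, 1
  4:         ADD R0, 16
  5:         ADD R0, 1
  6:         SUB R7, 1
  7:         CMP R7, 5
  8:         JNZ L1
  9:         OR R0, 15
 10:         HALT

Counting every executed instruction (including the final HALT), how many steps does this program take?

28

after MOV R0, 6: R0=6
after MOV R7, 9: R7=9
after SUB R0, 1: R0=6-1=5
after ADD R0, 16: R0=5+16=21
after ADD R0, 1: R0=21+1=22
after SUB R7, 1: R7=9-1=8
CMP R7, 5  (cmp 8,5)
JNZ L1: taken
after SUB R0, 1: R0=22-1=21
after ADD R0, 16: R0=21+16=37
after ADD R0, 1: R0=37+1=38
after SUB R7, 1: R7=8-1=7
CMP R7, 5  (cmp 7,5)
JNZ L1: taken
after SUB R0, 1: R0=38-1=37
after ADD R0, 16: R0=37+16=53
after ADD R0, 1: R0=53+1=54
after SUB R7, 1: R7=7-1=6
CMP R7, 5  (cmp 6,5)
JNZ L1: taken
after SUB R0, 1: R0=54-1=53
after ADD R0, 16: R0=53+16=69
after ADD R0, 1: R0=69+1=70
after SUB R7, 1: R7=6-1=5
CMP R7, 5  (cmp 5,5)
JNZ L1: not taken
after OR R0, 15: R0=70|15=79
halt.
Total executed instructions: 28.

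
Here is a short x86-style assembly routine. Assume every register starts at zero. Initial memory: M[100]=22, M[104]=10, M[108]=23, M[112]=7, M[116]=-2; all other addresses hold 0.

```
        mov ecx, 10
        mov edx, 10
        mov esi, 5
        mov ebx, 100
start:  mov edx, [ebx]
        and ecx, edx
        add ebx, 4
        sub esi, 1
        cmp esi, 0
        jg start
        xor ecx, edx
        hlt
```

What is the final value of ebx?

120

mov ecx, 10 → ecx=10
mov edx, 10 → edx=10
mov esi, 5 → esi=5
mov ebx, 100 → ebx=100
mov edx, [ebx] → edx=M[100]=22
and ecx, edx → ecx=10&22=2
add ebx, 4 → ebx=100+4=104
sub esi, 1 → esi=5-1=4
cmp esi, 0  (cmp 4,0)
jg start: taken
mov edx, [ebx] → edx=M[104]=10
and ecx, edx → ecx=2&10=2
add ebx, 4 → ebx=104+4=108
sub esi, 1 → esi=4-1=3
cmp esi, 0  (cmp 3,0)
jg start: taken
mov edx, [ebx] → edx=M[108]=23
and ecx, edx → ecx=2&23=2
add ebx, 4 → ebx=108+4=112
sub esi, 1 → esi=3-1=2
cmp esi, 0  (cmp 2,0)
jg start: taken
mov edx, [ebx] → edx=M[112]=7
and ecx, edx → ecx=2&7=2
add ebx, 4 → ebx=112+4=116
sub esi, 1 → esi=2-1=1
cmp esi, 0  (cmp 1,0)
jg start: taken
mov edx, [ebx] → edx=M[116]=-2
and ecx, edx → ecx=2&(-2)=2
add ebx, 4 → ebx=116+4=120
sub esi, 1 → esi=1-1=0
cmp esi, 0  (cmp 0,0)
jg start: not taken
xor ecx, edx → ecx=2^(-2)=-4
halt.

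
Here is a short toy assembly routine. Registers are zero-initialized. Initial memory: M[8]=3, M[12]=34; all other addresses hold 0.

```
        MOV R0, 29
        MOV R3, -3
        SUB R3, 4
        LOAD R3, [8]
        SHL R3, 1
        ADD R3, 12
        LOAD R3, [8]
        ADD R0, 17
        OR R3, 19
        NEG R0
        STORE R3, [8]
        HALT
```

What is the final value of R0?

after MOV R0, 29: R0=29
after MOV R3, -3: R3=-3
after SUB R3, 4: R3=(-3)-4=-7
after LOAD R3, [8]: R3=M[8]=3
after SHL R3, 1: R3=3<<1=6
after ADD R3, 12: R3=6+12=18
after LOAD R3, [8]: R3=M[8]=3
after ADD R0, 17: R0=29+17=46
after OR R3, 19: R3=3|19=19
after NEG R0: R0=-(46)=-46
STORE R3, [8] → M[8]=19
halt.

-46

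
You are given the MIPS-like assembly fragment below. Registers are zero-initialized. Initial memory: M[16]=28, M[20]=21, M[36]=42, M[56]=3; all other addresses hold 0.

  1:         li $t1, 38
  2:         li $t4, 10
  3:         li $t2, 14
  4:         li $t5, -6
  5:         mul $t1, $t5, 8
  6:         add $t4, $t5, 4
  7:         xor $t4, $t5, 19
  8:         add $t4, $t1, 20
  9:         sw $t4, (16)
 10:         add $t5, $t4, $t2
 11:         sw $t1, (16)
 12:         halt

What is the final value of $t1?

-48

li $t1, 38 → $t1=38
li $t4, 10 → $t4=10
li $t2, 14 → $t2=14
li $t5, -6 → $t5=-6
mul $t1, $t5, 8 → $t1=(-6)*8=-48
add $t4, $t5, 4 → $t4=(-6)+4=-2
xor $t4, $t5, 19 → $t4=(-6)^19=-23
add $t4, $t1, 20 → $t4=(-48)+20=-28
sw $t4, (16) → M[16]=-28
add $t5, $t4, $t2 → $t5=(-28)+14=-14
sw $t1, (16) → M[16]=-48
halt.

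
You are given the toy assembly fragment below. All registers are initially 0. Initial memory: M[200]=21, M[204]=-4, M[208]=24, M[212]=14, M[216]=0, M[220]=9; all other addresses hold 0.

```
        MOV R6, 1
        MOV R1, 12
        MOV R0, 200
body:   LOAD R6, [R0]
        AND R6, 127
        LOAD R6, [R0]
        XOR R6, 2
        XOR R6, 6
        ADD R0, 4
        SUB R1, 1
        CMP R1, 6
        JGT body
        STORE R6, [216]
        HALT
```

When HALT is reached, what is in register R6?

13

MOV R6, 1 → R6=1
MOV R1, 12 → R1=12
MOV R0, 200 → R0=200
LOAD R6, [R0] → R6=M[200]=21
AND R6, 127 → R6=21&127=21
LOAD R6, [R0] → R6=M[200]=21
XOR R6, 2 → R6=21^2=23
XOR R6, 6 → R6=23^6=17
ADD R0, 4 → R0=200+4=204
SUB R1, 1 → R1=12-1=11
CMP R1, 6  (cmp 11,6)
JGT body: taken
LOAD R6, [R0] → R6=M[204]=-4
AND R6, 127 → R6=(-4)&127=124
LOAD R6, [R0] → R6=M[204]=-4
XOR R6, 2 → R6=(-4)^2=-2
XOR R6, 6 → R6=(-2)^6=-8
ADD R0, 4 → R0=204+4=208
SUB R1, 1 → R1=11-1=10
CMP R1, 6  (cmp 10,6)
JGT body: taken
LOAD R6, [R0] → R6=M[208]=24
AND R6, 127 → R6=24&127=24
LOAD R6, [R0] → R6=M[208]=24
XOR R6, 2 → R6=24^2=26
XOR R6, 6 → R6=26^6=28
ADD R0, 4 → R0=208+4=212
SUB R1, 1 → R1=10-1=9
CMP R1, 6  (cmp 9,6)
JGT body: taken
LOAD R6, [R0] → R6=M[212]=14
AND R6, 127 → R6=14&127=14
LOAD R6, [R0] → R6=M[212]=14
XOR R6, 2 → R6=14^2=12
XOR R6, 6 → R6=12^6=10
ADD R0, 4 → R0=212+4=216
SUB R1, 1 → R1=9-1=8
CMP R1, 6  (cmp 8,6)
JGT body: taken
LOAD R6, [R0] → R6=M[216]=0
AND R6, 127 → R6=0&127=0
LOAD R6, [R0] → R6=M[216]=0
XOR R6, 2 → R6=0^2=2
XOR R6, 6 → R6=2^6=4
ADD R0, 4 → R0=216+4=220
SUB R1, 1 → R1=8-1=7
CMP R1, 6  (cmp 7,6)
JGT body: taken
LOAD R6, [R0] → R6=M[220]=9
AND R6, 127 → R6=9&127=9
LOAD R6, [R0] → R6=M[220]=9
XOR R6, 2 → R6=9^2=11
XOR R6, 6 → R6=11^6=13
ADD R0, 4 → R0=220+4=224
SUB R1, 1 → R1=7-1=6
CMP R1, 6  (cmp 6,6)
JGT body: not taken
STORE R6, [216] → M[216]=13
halt.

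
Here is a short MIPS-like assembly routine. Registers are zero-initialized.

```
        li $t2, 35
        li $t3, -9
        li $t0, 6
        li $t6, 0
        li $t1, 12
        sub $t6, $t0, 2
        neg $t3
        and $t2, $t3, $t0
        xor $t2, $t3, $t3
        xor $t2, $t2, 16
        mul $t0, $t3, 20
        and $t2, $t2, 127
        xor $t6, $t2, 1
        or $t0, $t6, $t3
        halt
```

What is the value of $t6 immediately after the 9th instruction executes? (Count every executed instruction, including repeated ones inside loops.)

4

after li $t2, 35: $t2=35
after li $t3, -9: $t3=-9
after li $t0, 6: $t0=6
after li $t6, 0: $t6=0
after li $t1, 12: $t1=12
after sub $t6, $t0, 2: $t6=6-2=4
after neg $t3: $t3=-(-9)=9
after and $t2, $t3, $t0: $t2=9&6=0
after xor $t2, $t3, $t3: $t2=9^9=0
After step 9: $t6 = 4.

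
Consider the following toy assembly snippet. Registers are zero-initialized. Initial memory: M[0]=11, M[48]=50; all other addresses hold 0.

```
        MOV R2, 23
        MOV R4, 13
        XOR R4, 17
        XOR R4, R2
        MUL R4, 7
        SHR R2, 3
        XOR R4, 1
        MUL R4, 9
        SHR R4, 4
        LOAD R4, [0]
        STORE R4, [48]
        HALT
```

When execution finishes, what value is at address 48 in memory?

11

MOV R2, 23 → R2=23
MOV R4, 13 → R4=13
XOR R4, 17 → R4=13^17=28
XOR R4, R2 → R4=28^23=11
MUL R4, 7 → R4=11*7=77
SHR R2, 3 → R2=23>>3=2
XOR R4, 1 → R4=77^1=76
MUL R4, 9 → R4=76*9=684
SHR R4, 4 → R4=684>>4=42
LOAD R4, [0] → R4=M[0]=11
STORE R4, [48] → M[48]=11
halt.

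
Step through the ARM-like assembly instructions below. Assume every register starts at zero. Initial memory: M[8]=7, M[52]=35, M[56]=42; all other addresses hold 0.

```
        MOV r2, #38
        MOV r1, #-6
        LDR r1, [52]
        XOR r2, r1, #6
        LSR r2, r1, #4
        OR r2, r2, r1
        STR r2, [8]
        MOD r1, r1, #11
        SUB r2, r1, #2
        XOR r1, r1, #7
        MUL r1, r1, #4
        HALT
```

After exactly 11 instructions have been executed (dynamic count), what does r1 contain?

after MOV r2, #38: r2=38
after MOV r1, #-6: r1=-6
after LDR r1, [52]: r1=M[52]=35
after XOR r2, r1, #6: r2=35^6=37
after LSR r2, r1, #4: r2=35>>4=2
after OR r2, r2, r1: r2=2|35=35
STR r2, [8] → M[8]=35
after MOD r1, r1, #11: r1=35%11=2
after SUB r2, r1, #2: r2=2-2=0
after XOR r1, r1, #7: r1=2^7=5
after MUL r1, r1, #4: r1=5*4=20
After step 11: r1 = 20.

20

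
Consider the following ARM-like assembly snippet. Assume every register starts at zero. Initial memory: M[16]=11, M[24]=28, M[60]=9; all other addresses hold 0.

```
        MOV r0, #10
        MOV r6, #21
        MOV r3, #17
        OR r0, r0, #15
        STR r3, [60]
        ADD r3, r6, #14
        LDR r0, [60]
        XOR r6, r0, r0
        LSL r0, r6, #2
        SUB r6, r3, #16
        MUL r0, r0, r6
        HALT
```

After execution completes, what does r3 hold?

r0=10
r6=21
r3=17
r0=10|15=15
STR r3, [60] → M[60]=17
r3=21+14=35
r0=M[60]=17
r6=17^17=0
r0=0<<2=0
r6=35-16=19
r0=0*19=0
halt.

35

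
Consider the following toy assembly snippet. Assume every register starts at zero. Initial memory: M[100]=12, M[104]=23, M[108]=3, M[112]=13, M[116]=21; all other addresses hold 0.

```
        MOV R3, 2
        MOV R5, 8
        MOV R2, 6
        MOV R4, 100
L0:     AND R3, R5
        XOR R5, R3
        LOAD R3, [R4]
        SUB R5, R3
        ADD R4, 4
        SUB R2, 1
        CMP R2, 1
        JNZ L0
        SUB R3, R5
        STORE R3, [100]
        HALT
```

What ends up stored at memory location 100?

120

after MOV R3, 2: R3=2
after MOV R5, 8: R5=8
after MOV R2, 6: R2=6
after MOV R4, 100: R4=100
after AND R3, R5: R3=2&8=0
after XOR R5, R3: R5=8^0=8
after LOAD R3, [R4]: R3=M[100]=12
after SUB R5, R3: R5=8-12=-4
after ADD R4, 4: R4=100+4=104
after SUB R2, 1: R2=6-1=5
CMP R2, 1  (cmp 5,1)
JNZ L0: taken
after AND R3, R5: R3=12&(-4)=12
after XOR R5, R3: R5=(-4)^12=-16
after LOAD R3, [R4]: R3=M[104]=23
after SUB R5, R3: R5=(-16)-23=-39
after ADD R4, 4: R4=104+4=108
after SUB R2, 1: R2=5-1=4
CMP R2, 1  (cmp 4,1)
JNZ L0: taken
after AND R3, R5: R3=23&(-39)=17
after XOR R5, R3: R5=(-39)^17=-56
after LOAD R3, [R4]: R3=M[108]=3
after SUB R5, R3: R5=(-56)-3=-59
after ADD R4, 4: R4=108+4=112
after SUB R2, 1: R2=4-1=3
CMP R2, 1  (cmp 3,1)
JNZ L0: taken
after AND R3, R5: R3=3&(-59)=1
after XOR R5, R3: R5=(-59)^1=-60
after LOAD R3, [R4]: R3=M[112]=13
after SUB R5, R3: R5=(-60)-13=-73
after ADD R4, 4: R4=112+4=116
after SUB R2, 1: R2=3-1=2
CMP R2, 1  (cmp 2,1)
JNZ L0: taken
after AND R3, R5: R3=13&(-73)=5
after XOR R5, R3: R5=(-73)^5=-78
after LOAD R3, [R4]: R3=M[116]=21
after SUB R5, R3: R5=(-78)-21=-99
after ADD R4, 4: R4=116+4=120
after SUB R2, 1: R2=2-1=1
CMP R2, 1  (cmp 1,1)
JNZ L0: not taken
after SUB R3, R5: R3=21-(-99)=120
STORE R3, [100] → M[100]=120
halt.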